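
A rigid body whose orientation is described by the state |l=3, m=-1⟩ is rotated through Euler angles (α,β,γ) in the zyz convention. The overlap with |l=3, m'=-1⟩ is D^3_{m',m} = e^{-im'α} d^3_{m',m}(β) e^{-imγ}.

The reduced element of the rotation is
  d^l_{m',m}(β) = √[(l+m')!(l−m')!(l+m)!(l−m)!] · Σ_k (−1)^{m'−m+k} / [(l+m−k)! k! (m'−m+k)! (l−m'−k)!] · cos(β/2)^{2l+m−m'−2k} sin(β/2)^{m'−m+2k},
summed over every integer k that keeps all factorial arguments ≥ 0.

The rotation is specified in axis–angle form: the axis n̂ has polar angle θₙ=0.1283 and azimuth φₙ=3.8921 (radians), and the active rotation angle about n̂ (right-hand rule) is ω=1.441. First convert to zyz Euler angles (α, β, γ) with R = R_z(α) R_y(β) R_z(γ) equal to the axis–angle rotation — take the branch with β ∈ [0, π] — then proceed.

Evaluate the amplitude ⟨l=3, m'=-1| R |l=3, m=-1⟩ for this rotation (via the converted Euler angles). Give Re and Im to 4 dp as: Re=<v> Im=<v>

Re=0.1269 Im=0.9141

Axis–angle → zyz. n̂ = (sinθₙcosφₙ, sinθₙsinφₙ, cosθₙ) = (-0.093574, -0.087262, +0.991781), ω = 1.4410.
R = I cosω + sinω [n̂]ₓ + (1−cosω) n̂n̂ᵀ gives
  R = [+0.137055, -0.976330, -0.167321; +0.990547, +0.136061, +0.017444; +0.005735, -0.168130, +0.985748]
β = atan2(√(R₁₃²+R₂₃²), R₃₃) = 0.169032; α = atan2(R₂₃, R₁₃) mod 2π = 3.037714; γ = atan2(R₃₂, −R₃₁) mod 2π = 4.678292
D^3_{-1,-1}(3.0377,0.1690,4.6783) = e^{-i·-1·3.0377}·d^3_{-1,-1}(0.1690)·e^{-i·-1·4.6783}. Compute d first:
Half-angle: c=0.996431, s=0.084415. N=√(2·24·2·24)=48.000000
Admissible k: 0..2 (factorial args all ≥0)
  k=0: (−1)^0·48.0000/(48)·0.9964^6·0.0844^0 = +0.978774
  k=1: (−1)^1·48.0000/(6)·0.9964^4·0.0844^2 = -0.056198
  k=2: (−1)^2·48.0000/(8)·0.9964^2·0.0844^4 = +0.000303
d^3_{-1,-1}(0.1690) = +0.978774 -0.056198 +0.000303 = +0.922879
D = (-0.994609+0.103692i)·(+0.922879)·(-0.034090-0.999419i) = +0.126931+0.914108i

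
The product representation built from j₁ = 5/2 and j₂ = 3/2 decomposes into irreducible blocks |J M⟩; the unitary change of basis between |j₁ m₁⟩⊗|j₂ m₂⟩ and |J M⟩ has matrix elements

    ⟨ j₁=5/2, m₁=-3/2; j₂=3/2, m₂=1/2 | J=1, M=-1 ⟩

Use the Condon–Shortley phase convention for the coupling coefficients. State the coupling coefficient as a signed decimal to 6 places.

+0.547723  (= +√(3/10))

triangle: 3!×2!×0!/6! = 12/720
(j±m)!: 1!×4!×2!×1!×0!×2! = 96
prefactor² = (2J+1)×Δ×N² = 24/5
  k=2: +1/(2!×1!×2!×0!×0!×0!) = 1/4
Σ = 1/4  ⇒  CG² = 24/5×(1/4)² = 3/10
CG = +√(3/10) = +0.547723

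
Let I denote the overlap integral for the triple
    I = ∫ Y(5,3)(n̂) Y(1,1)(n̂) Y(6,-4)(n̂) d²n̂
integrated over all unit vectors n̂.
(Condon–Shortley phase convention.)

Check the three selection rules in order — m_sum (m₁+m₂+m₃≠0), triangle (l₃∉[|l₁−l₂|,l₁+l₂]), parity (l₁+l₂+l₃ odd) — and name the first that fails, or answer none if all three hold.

azimuthal sum: 3 + 1 − 4 = 0  ✓
4 ≤ 6 ≤ 6 (triangle on l)  ✓
L = 5 + 1 + 6 = 12 (even)  ✓

none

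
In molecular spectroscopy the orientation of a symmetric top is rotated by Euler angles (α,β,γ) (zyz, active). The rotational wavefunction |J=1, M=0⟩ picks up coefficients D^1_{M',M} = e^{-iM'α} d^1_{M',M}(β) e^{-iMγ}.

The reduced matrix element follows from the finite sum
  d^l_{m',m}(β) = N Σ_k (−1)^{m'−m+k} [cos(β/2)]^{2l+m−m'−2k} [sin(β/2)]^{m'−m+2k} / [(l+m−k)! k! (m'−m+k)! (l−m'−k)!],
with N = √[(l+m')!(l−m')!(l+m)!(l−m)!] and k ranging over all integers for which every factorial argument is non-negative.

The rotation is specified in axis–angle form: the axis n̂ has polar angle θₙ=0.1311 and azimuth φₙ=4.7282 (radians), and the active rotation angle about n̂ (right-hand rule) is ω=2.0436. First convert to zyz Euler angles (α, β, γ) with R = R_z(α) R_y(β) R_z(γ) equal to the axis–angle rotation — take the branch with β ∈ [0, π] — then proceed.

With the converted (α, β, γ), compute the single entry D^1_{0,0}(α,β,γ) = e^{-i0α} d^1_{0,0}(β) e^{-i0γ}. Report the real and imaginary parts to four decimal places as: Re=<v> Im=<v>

Re=0.9751 Im=0.0000

Axis–angle → zyz. n̂ = (sinθₙcosφₙ, sinθₙsinφₙ, cosθₙ) = (+0.002067, -0.130708, +0.991419), ω = 2.0436.
R = I cosω + sinω [n̂]ₓ + (1−cosω) n̂n̂ᵀ gives
  R = [-0.455378, -0.883048, -0.113387; +0.882262, -0.430519, -0.190439; +0.119351, -0.186759, +0.975129]
β = atan2(√(R₁₃²+R₂₃²), R₃₃) = 0.223494; α = atan2(R₂₃, R₁₃) mod 2π = 4.175360; γ = atan2(R₃₂, −R₃₁) mod 2π = 4.143738
First d^1_{0,0}(β=0.2235), then the phase factors e^{-i(0)α} and e^{-i(0)γ}:
With c≡cos(β/2)=0.993763 and s≡sin(β/2)=0.111515, N=[1·1·1·1]^{1/2}=1.000000
k∈{0,1} keeps every argument non-negative
  k=0: (−1)^0·1.0000/(1)·0.9938^2·0.1115^0 = +0.987564
  k=1: (−1)^1·1.0000/(1)·0.9938^0·0.1115^2 = -0.012436
d^1_{0,0}(0.2235) = +0.987564 -0.012436 = +0.975129
Phases: e^{-i·(0)·4.1754}=+1.000000+0.000000i, e^{-i·(0)·4.1437}=+1.000000+0.000000i ⇒ D=+0.975129+0.000000i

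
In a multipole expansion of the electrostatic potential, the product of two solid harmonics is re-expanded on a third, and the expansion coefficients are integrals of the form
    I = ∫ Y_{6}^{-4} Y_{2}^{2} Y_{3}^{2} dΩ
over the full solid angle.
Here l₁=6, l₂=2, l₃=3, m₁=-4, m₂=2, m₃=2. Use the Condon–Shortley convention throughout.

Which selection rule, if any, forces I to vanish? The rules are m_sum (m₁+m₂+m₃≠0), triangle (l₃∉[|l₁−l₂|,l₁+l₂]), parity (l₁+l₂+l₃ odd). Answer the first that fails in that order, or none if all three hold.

Σmᵢ = 0  ✓
l₃∈[|l₁−l₂|,l₁+l₂]=[4,8] required, l₃=3 fails  ✗
Σlᵢ = 11 ⇒ odd

triangle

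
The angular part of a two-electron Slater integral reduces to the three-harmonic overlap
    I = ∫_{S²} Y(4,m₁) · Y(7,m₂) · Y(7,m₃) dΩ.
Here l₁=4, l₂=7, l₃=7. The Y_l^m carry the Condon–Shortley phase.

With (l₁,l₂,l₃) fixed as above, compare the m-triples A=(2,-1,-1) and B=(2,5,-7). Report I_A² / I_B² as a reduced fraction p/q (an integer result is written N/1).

1008/1573

Same 4,7,7: normalisation and zero-m 3j drop out of the ratio.
A: Δ: 4! 4! 10! / 19! → 1/58198140; sum: t=0:+1/1658880 t=1:−1/518400 t=2:+1/1658880 = -1/1382400; 3j²(4 7 7; 2 -1 -1) = Δ·Π!·Σ² = 504/46189  (sign -1)
B: Δ: 4! 4! 10! / 19! → 1/58198140; sum: t=2:+1/348364800 = 1/348364800; 3j²(4 7 7; 2 5 -7) = Δ·Π!·Σ² = 11/646  (sign +1)
I_A²/I_B² = (504/46189)/(11/646) = 1008/1573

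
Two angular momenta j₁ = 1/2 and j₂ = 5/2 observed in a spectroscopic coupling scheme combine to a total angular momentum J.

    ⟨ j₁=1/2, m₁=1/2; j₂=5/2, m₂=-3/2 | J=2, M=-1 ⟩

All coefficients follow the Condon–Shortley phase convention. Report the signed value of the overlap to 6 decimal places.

j₁+j₂−J=1  J+j₁−j₂=0  J−j₁+j₂=4  j₁+j₂+J+1=6
(j₁±m₁, j₂±m₂, J±M) = (1,0,1,4,1,3)
P² = 24
sum k=0..0:
  [0] +1/6 = 1/6
S = 1/6
C² = P²·S² = 2/3 ; C = +0.816497

+0.816497  (= +√(2/3))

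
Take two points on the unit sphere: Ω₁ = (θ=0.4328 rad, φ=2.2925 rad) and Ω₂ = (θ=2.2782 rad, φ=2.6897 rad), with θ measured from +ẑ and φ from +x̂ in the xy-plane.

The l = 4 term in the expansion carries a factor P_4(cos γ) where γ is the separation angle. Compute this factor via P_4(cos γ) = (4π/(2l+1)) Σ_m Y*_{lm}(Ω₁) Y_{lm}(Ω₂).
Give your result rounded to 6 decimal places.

0.080055

Expand P_4 via completeness: Σ_{m} conj(Y_{4,m}) at Ω₁ times Y_{4,m} at Ω₂ —
  term(m=-4) = -0.00004 - 0.00202j   from Y*(Ω₁)=-0.01325 + 0.00345j, Y(Ω₂)=-0.03464 + 0.14356j
  term(m=-3) = -0.01108 + 0.02781j   from Y*(Ω₁)=0.06946 + 0.04694j, Y(Ω₂)=0.07624 + 0.34891j
  term(m=-2) = 0.07433 - 0.07568j   from Y*(Ω₁)=-0.03565 - 0.27834j, Y(Ω₂)=0.23387 + 0.29702j
  term(m=-1) = 0.00470 - 0.00197j   from Y*(Ω₁)=-0.32947 + 0.37436j, Y(Ω₂)=-0.00920 - 0.00446j
  term(m=+0) = -0.07850 + 0.00000j   from Y*(Ω₁)=0.21651 + 0.00000j, Y(Ω₂)=-0.36255 + 0.00000j
  term(m=+1) = 0.00470 + 0.00197j   from Y*(Ω₁)=0.32947 + 0.37436j, Y(Ω₂)=0.00920 - 0.00446j
  term(m=+2) = 0.07433 + 0.07568j   from Y*(Ω₁)=-0.03565 + 0.27834j, Y(Ω₂)=0.23387 - 0.29702j
  term(m=+3) = -0.01108 - 0.02781j   from Y*(Ω₁)=-0.06946 + 0.04694j, Y(Ω₂)=-0.07624 + 0.34891j
  term(m=+4) = -0.00004 + 0.00202j   from Y*(Ω₁)=-0.01325 - 0.00345j, Y(Ω₂)=-0.03464 - 0.14356j
Accumulated sum 0.05734 + 0.00000j; after 4π/(2l+1) scaling, 0.08006 + 0.00000j ⇒ P_4 = 0.080055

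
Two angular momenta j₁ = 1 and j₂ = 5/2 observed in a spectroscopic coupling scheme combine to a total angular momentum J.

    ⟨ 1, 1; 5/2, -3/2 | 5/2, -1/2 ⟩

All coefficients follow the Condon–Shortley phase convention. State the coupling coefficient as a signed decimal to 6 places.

j₁+j₂−J=1  J+j₁−j₂=1  J−j₁+j₂=4  j₁+j₂+J+1=7
(j₁±m₁, j₂±m₂, J±M) = (2,0,1,4,2,3)
P² = 576/35
sum k=0..0:
  [0] +1/6 = 1/6
S = 1/6
C² = P²·S² = 16/35 ; C = +0.676123

+√(16/35) ≈ +0.676123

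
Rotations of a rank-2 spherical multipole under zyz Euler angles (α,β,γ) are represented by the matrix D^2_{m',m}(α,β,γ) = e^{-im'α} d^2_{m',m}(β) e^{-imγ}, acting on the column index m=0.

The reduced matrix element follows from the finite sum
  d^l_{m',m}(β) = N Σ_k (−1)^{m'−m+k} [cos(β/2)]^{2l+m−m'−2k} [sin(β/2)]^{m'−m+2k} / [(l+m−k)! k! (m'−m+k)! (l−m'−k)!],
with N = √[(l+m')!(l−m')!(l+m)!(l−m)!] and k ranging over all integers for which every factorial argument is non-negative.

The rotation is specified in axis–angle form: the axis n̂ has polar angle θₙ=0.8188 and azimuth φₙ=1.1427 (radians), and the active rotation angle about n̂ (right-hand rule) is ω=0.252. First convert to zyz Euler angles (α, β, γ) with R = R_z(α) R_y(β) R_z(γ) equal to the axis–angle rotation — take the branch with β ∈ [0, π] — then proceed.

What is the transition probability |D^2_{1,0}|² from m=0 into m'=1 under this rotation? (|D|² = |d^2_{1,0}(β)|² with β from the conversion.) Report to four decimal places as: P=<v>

P=0.0484

Axis–angle → zyz. n̂ = (sinθₙcosφₙ, sinθₙsinφₙ, cosθₙ) = (+0.303188, +0.664420, +0.683098), ω = 0.2520.
R = I cosω + sinω [n̂]ₓ + (1−cosω) n̂n̂ᵀ gives
  R = [+0.971319, -0.163962, +0.172209; +0.176687, +0.982359, -0.061262; -0.159126, +0.089932, +0.983154]
β = atan2(√(R₁₃²+R₂₃²), R₃₃) = 0.183814; α = atan2(R₂₃, R₁₃) mod 2π = 5.941403; γ = atan2(R₃₂, −R₃₁) mod 2π = 0.514410
D^2_{1,0}(5.9414,0.1838,0.5144) = e^{-i·1·5.9414}·d^2_{1,0}(0.1838)·e^{-i·0·0.5144}. Compute d first:
With c≡cos(β/2)=0.995780 and s≡sin(β/2)=0.091778, N=[6·1·2·2]^{1/2}=4.898979
k: max(0,(0)−(1))=0 … min(2+(0),2−(1))=1
  k=0: (−1)^1·4.8990/(2)·0.9958^3·0.0918^1 = -0.221975
  k=1: (−1)^2·4.8990/(2)·0.9958^1·0.0918^3 = +0.001886
d^2_{1,0}(0.1838) = -0.221975 +0.001886 = -0.220089
|D^2_{1,0}|² = |d^2_{1,0}(β)|² = (-0.220089)² = 0.048439 (the z-rotation phases have unit modulus)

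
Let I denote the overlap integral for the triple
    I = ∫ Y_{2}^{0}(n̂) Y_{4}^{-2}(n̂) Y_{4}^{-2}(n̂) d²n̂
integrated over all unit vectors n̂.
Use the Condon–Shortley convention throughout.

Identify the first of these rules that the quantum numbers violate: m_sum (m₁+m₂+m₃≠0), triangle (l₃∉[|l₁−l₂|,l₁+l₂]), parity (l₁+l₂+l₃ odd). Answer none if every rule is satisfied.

m_sum

azimuthal sum: 0 − 2 − 2 = -4  ✗
2 ≤ 4 ≤ 6 (triangle on l)
L = 2 + 4 + 4 = 10 (even)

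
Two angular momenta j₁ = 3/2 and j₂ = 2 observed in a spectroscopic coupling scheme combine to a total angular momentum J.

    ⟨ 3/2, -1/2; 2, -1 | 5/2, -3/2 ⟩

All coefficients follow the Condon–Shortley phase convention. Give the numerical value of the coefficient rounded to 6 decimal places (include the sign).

j₁+j₂−J=1  J+j₁−j₂=2  J−j₁+j₂=3  j₁+j₂+J+1=7
(j₁±m₁, j₂±m₂, J±M) = (1,2,1,3,1,4)
P² = 144/35
sum k=0..1:
  [0] +1/4 = 1/4
  [1] −1/6 = -1/6
S = 1/12
C² = P²·S² = 1/35 ; C = +0.169031

+√(1/35) = +0.169031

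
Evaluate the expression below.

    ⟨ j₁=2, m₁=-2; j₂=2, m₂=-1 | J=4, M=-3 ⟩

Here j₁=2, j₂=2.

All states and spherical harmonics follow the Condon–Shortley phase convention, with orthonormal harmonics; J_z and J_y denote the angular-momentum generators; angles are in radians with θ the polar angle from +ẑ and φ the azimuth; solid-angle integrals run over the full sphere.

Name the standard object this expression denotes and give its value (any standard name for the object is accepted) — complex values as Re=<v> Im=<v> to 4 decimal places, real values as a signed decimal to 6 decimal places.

Clebsch–Gordan coefficient, +√(1/2) ≈ +0.707107

This is a Clebsch–Gordan (vector-coupling) coefficient.
j₁+j₂−J=0  J+j₁−j₂=4  J−j₁+j₂=4  j₁+j₂+J+1=9
(j₁±m₁, j₂±m₂, J±M) = (0,4,1,3,1,7)
P² = 10368
sum k=0..0:
  [0] +1/144 = 1/144
S = 1/144
C² = P²·S² = 1/2 ; C = +0.707107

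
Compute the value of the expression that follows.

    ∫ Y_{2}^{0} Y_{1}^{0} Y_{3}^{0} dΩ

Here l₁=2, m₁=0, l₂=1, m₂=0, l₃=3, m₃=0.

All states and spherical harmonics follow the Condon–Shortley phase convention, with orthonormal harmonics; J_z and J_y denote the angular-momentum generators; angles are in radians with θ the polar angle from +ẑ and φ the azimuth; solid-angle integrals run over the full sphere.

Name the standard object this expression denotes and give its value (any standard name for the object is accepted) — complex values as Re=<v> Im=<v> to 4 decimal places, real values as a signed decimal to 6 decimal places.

This is a Gaunt coefficient — the integral of a triple product of spherical harmonics over the sphere.
Rules hold: Σm=0, L=6 even, 1≤3≤3.
N = 5·3·7 = 105
Δ = 0!·4!·2!/7! = 1/105
Racah Σ t=0..0: t=0:+1/4 = 1/4
⇒ 3j(2 1 3; 0 0 0)² = 3/35, sgn -1
(m-triple is (0,0,0) — same symbol as above.)
4πI² = N·(3j₀)²·(3jₘ)² = 27/35
I = +1·√(0.771429/4π) = 0.24776670

Gaunt coefficient, +0.247767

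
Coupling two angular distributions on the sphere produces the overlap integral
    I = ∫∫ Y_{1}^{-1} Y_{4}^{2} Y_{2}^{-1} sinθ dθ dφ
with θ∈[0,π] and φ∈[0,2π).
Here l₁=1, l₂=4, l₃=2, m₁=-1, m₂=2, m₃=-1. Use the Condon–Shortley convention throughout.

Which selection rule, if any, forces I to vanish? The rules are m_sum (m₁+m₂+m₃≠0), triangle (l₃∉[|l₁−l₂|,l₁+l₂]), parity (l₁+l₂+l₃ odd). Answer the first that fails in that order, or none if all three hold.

azimuthal sum: -1 + 2 − 1 = 0  ✓
l₃ must lie in [3,5]; have l₃=2  ✗
L = 1 + 4 + 2 = 7 (odd)

triangle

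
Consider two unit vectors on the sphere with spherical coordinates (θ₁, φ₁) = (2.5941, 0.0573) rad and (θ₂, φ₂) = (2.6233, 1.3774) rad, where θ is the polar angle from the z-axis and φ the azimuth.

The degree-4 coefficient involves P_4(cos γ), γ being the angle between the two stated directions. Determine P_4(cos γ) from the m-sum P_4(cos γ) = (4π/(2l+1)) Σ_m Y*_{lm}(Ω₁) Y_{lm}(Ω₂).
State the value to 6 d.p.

-0.215796

Expand P_4 via completeness: Σ_{m} conj(Y_{4,m}) at Ω₁ times Y_{4,m} at Ω₂ —
  m=-4: (0.031643, 0.007382) × (0.019069, 0.018623) = (0.000466, 0.000730)  (running Σ = (0.000466, 0.000730))
  m=-3: (-0.148524, -0.025786) × (0.072465, -0.110560) = (-0.013614, 0.014552)  (running Σ = (-0.013148, 0.015282))
  m=-2: (0.369499, 0.042531) × (-0.325579, -0.132612) = (-0.114661, -0.062847)  (running Σ = (-0.127809, -0.047565))
  m=-1: (-0.441513, -0.025326) × (-0.089292, 0.455936) = (0.050971, -0.199040)  (running Σ = (-0.076838, -0.246605))
  m=0: (-0.028450, -0.000000) × (0.030816, 0.000000) = (-0.000877, -0.000000)  (running Σ = (-0.077715, -0.246605))
  m=1: (0.441513, -0.025326) × (0.089292, 0.455936) = (0.050971, 0.199040)  (running Σ = (-0.026744, -0.047565))
  m=2: (0.369499, -0.042531) × (-0.325579, 0.132612) = (-0.114661, 0.062847)  (running Σ = (-0.141405, 0.015282))
  m=3: (0.148524, -0.025786) × (-0.072465, -0.110560) = (-0.013614, -0.014552)  (running Σ = (-0.155019, 0.000730))
  m=4: (0.031643, -0.007382) × (0.019069, -0.018623) = (0.000466, -0.000730)  (running Σ = (-0.154553, -0.000000))
Total Σ_m = (-0.154553, -0.000000). Multiply by 1.396263: (-0.215796, -0.000000). P_4(cos γ) = -0.215796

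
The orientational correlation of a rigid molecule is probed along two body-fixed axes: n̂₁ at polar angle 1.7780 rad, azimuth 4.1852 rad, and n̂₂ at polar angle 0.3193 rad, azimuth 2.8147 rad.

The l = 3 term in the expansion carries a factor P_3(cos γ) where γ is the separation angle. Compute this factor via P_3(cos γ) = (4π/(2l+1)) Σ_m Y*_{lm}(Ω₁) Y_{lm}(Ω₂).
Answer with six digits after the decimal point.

Term-by-term m-sum for l=3 (normalisation 4π/7 = 1.795196):
  m=-3: (0.39100 - 0.00421j) × (-0.00718 - 0.01072j) = -0.00285 - 0.00416j  (running Σ = -0.00285 - 0.00416j)
  m=-2: (0.09942 - 0.17509j) × (0.07589 + 0.05815j) = 0.01773 - 0.00751j  (running Σ = 0.01487 - 0.01167j)
  m=-1: (0.12545 + 0.21549j) × (-0.33697 - 0.11425j) = -0.01765 - 0.08694j  (running Σ = -0.00278 - 0.09861j)
  m=0: (0.21407 + 0.00000j) × (0.53407 + 0.00000j) = 0.11433 + 0.00000j  (running Σ = 0.11155 - 0.09861j)
  m=1: (-0.12545 + 0.21549j) × (0.33697 - 0.11425j) = -0.01765 + 0.08694j  (running Σ = 0.09390 - 0.01167j)
  m=2: (0.09942 + 0.17509j) × (0.07589 - 0.05815j) = 0.01773 + 0.00751j  (running Σ = 0.11163 - 0.00416j)
  m=3: (-0.39100 - 0.00421j) × (0.00718 - 0.01072j) = -0.00285 + 0.00416j  (running Σ = 0.10877 + 0.00000j)
Accumulated sum 0.10877 + 0.00000j; after 4π/(2l+1) scaling, 0.19527 + 0.00000j ⇒ P_3 = 0.195269

0.195269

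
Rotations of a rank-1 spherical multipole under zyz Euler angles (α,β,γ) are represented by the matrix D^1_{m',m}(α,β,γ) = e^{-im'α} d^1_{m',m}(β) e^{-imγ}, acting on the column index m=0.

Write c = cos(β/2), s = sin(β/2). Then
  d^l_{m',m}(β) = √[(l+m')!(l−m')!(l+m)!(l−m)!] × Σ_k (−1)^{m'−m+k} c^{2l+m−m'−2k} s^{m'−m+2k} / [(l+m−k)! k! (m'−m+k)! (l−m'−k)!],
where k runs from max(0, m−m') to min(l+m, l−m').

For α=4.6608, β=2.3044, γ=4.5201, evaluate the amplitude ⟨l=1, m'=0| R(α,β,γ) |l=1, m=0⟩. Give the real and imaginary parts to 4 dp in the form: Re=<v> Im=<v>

First d^1_{0,0}(β=2.3044), then the phase factors e^{-i(0)α} and e^{-i(0)γ}:
With c≡cos(β/2)=0.406478 and s≡sin(β/2)=0.913660, N=[1·1·1·1]^{1/2}=1.000000
k∈{0,1} keeps every argument non-negative
  k=0: (−1)^0·1.0000/(1)·0.4065^2·0.9137^0 = +0.165225
  k=1: (−1)^1·1.0000/(1)·0.4065^0·0.9137^2 = -0.834775
d^1_{0,0}(2.3044) = +0.165225 -0.834775 = -0.669551
D = (+1.000000+0.000000i)·(-0.669551)·(+1.000000+0.000000i) = -0.669551+0.000000i

Re=-0.6696 Im=0.0000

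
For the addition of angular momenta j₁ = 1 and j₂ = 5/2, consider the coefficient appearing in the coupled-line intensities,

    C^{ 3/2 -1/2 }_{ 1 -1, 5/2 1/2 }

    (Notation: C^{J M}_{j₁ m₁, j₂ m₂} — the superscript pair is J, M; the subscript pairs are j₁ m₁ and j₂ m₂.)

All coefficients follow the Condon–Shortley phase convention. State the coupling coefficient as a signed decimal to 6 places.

+0.447214  (= +√(1/5))

j₁+j₂−J=2  J+j₁−j₂=0  J−j₁+j₂=3  j₁+j₂+J+1=6
(j₁±m₁, j₂±m₂, J±M) = (0,2,3,2,1,2)
P² = 16/5
sum k=2..2:
  [2] +1/4 = 1/4
S = 1/4
C² = P²·S² = 1/5 ; C = +0.447214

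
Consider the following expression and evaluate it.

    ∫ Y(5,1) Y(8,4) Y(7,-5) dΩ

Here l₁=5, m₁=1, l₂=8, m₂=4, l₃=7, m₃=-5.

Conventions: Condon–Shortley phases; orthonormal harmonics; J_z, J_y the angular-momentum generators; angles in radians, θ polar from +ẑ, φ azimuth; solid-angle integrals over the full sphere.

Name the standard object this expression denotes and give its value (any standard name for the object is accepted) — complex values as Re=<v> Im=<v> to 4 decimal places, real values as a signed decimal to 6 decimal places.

This is a Gaunt coefficient — the integral of a triple product of spherical harmonics over the sphere.
m-sum 0 ✓  L=20 even ✓  3≤7≤13 ✓
Π(2lᵢ+1) = 11×17×15 = 2805
triangle coeff Δ(5,8,7) = 1/814773960
Σ_t [1,5]: t=1:−1/87091200 t=2:+1/4976640 t=3:−1/2073600 t=4:+1/4976640 t=5:−1/87091200 = -1/9676800
(3j)²=360/46189 [(5 8 7; 0 0 0)], sign=+1
Σ_t [2,4]: t=2:+1/696729600 t=3:−1/78382080 t=4:+1/92897280 = -1/1791590400
(3j)²=11/151164 [(5 8 7; 1 4 -5)], sign=-1
⇒ 4πI² = 1650/1037153
I = (-1)√(1650/1037153/(4π)) = -0.01125163

Gaunt coefficient, -0.011252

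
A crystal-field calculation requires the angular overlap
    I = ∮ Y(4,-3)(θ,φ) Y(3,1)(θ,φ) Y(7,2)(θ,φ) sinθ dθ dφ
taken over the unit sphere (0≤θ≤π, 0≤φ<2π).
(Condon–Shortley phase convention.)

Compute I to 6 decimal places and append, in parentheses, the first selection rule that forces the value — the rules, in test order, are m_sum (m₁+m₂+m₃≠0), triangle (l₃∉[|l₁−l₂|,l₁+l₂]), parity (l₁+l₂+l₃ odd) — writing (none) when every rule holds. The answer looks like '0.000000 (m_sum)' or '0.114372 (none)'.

0.090400 (none)

Checks pass: Σm=0; 14 even; l₃=7∈[1,7].
(2·4+1)(2·3+1)(2·7+1) = 945
Δ: 0! 8! 6! / 15! → 1/45045
sum: t=0:+1/20736 = 1/20736
3j²(4 3 7; 0 0 0) = Δ·Π!·Σ² = 35/1287  (sign -1)
sum: t=0:+1/241920 = 1/241920
3j²(4 3 7; -3 1 2) = Δ·Π!·Σ² = 4/1001  (sign -1)
combine: 4πI² = 945·35/1287·4/1001 = 2100/20449
take √, sign +1: I = 0.09040005
No selection rule forces the value: the integral is nonzero (none).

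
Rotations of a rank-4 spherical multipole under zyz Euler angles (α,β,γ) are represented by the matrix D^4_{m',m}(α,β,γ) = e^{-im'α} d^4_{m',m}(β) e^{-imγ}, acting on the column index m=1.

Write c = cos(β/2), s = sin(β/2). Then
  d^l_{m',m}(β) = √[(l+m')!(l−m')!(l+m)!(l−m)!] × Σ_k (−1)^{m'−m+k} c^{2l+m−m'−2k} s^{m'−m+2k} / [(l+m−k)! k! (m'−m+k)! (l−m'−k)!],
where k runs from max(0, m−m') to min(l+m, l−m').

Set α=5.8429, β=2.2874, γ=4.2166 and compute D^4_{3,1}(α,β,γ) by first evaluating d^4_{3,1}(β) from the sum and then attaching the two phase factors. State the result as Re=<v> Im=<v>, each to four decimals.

Re=0.2270 Im=0.0570

D^4_{3,1}(5.8429,2.2874,4.2166) = e^{-i·3·5.8429}·d^4_{3,1}(2.2874)·e^{-i·1·4.2166}. Compute d first:
c=cos(2.287400/2)=0.414230, s=sin(2.287400/2)=0.910172; N=√[5040·1·120·6]=1904.940944
The bounds max(0,m−m')=0 and min(l+m,l−m')=1 give 2 terms
  k=0: (−1)^2·1904.9409/(240)·0.4142^6·0.9102^2 = +0.033217
  k=1: (−1)^3·1904.9409/(144)·0.4142^4·0.9102^4 = -0.267287
d^4_{3,1}(2.2874) = +0.033217 -0.267287 = -0.234070
Phases: e^{-i·(3)·5.8429}=+0.247346+0.968927i, e^{-i·(1)·4.2166}=-0.475726+0.879594i ⇒ D=+0.227032+0.056968i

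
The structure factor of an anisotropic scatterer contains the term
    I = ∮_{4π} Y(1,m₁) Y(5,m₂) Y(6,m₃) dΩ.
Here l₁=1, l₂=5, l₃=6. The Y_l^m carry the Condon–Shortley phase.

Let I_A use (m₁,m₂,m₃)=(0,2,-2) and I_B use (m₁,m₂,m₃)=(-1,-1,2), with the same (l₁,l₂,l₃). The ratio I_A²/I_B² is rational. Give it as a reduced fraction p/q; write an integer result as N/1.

8/7

l's match ⇒ only the (l;m) 3-j factors differ between A and B.
A: triangle coeff Δ(1,5,6) = 1/858; Σ_t [0,0]: t=0:+1/30240 = 1/30240; (3j)²=16/429 [(1 5 6; 0 2 -2)], sign=+1
B: triangle coeff Δ(1,5,6) = 1/858; Σ_t [0,0]: t=0:+1/34560 = 1/34560; (3j)²=14/429 [(1 5 6; -1 -1 2)], sign=+1
I_A²/I_B² = (16/429)/(14/429) = 8/7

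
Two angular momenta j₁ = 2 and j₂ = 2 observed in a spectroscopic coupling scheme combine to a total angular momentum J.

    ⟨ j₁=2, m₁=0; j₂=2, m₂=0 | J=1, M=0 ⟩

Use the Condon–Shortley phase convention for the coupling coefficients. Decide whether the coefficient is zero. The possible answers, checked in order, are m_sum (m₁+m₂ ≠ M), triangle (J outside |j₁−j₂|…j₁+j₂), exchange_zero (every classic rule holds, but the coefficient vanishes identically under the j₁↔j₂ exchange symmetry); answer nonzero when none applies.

exchange_zero

m-sum: m₁+m₂ = 0+0 = 0, M = 0  ✓
triangle: |j₁−j₂| = 0 ≤ J = 1 ≤ j₁+j₂ = 4  ✓
exchange: j₁=j₂ and m₁=m₂, and (−1)^(j₁+j₂−J) = (−1)^3 = −1 forces ⟨j₁m₁;j₂m₂|JM⟩ = −⟨j₂m₂;j₁m₁|JM⟩ = −⟨j₁m₁;j₂m₂|JM⟩ ⇒ the coefficient vanishes identically
Racah sum check: Σ_k collapses to 0 ⇒ CG = 0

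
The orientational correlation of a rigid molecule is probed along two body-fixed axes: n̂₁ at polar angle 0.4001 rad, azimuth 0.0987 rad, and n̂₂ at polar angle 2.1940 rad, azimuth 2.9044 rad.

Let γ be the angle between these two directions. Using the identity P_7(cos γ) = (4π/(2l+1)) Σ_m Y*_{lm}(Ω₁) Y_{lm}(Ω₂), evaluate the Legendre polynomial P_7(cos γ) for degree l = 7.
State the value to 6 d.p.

Summing Y*_{l m}(θ₁,φ₁)·Y_{l m}(θ₂,φ₂) over m ∈ [−7, 7]; prefactor 4π/(2·7+1) = 0.837758:
  [-7]  conj(Y_{7,-7})(Ω₁) = 0.00052 + 0.00043j ; Y_{7,-7}(Ω₂) = 0.01041 - 0.11593j ; Δ = 0.00006 - 0.00006j
  [-6]  conj(Y_{7,-6})(Ω₁) = 0.00499 + 0.00336j ; Y_{7,-6}(Ω₂) = -0.04605 - 0.30963j ; Δ = 0.00081 - 0.00170j
  [-5]  conj(Y_{7,-5})(Ω₁) = 0.02905 + 0.01563j ; Y_{7,-5}(Ω₂) = -0.16671 - 0.41161j ; Δ = 0.00159 - 0.01456j
  [-4]  conj(Y_{7,-4})(Ω₁) = 0.11529 + 0.04804j ; Y_{7,-4}(Ω₂) = -0.15497 - 0.21614j ; Δ = -0.00748 - 0.03236j
  [-3]  conj(Y_{7,-3})(Ω₁) = 0.31213 + 0.09522j ; Y_{7,-3}(Ω₂) = 0.12961 + 0.11176j ; Δ = 0.02981 + 0.04723j
  [-2]  conj(Y_{7,-2})(Ω₁) = 0.52715 + 0.10543j ; Y_{7,-2}(Ω₂) = 0.31479 + 0.16165j ; Δ = 0.14890 + 0.11840j
  [-1]  conj(Y_{7,-1})(Ω₁) = 0.37608 + 0.03724j ; Y_{7,-1}(Ω₂) = -0.02550 - 0.00616j ; Δ = -0.00936 - 0.00327j
  [+0]  conj(Y_{7,0})(Ω₁) = -0.28907 + 0.00000j ; Y_{7,0}(Ω₂) = -0.35253 + 0.00000j ; Δ = 0.10191 + 0.00000j
  [+1]  conj(Y_{7,1})(Ω₁) = -0.37608 + 0.03724j ; Y_{7,1}(Ω₂) = 0.02550 - 0.00616j ; Δ = -0.00936 + 0.00327j
  [+2]  conj(Y_{7,2})(Ω₁) = 0.52715 - 0.10543j ; Y_{7,2}(Ω₂) = 0.31479 - 0.16165j ; Δ = 0.14890 - 0.11840j
  [+3]  conj(Y_{7,3})(Ω₁) = -0.31213 + 0.09522j ; Y_{7,3}(Ω₂) = -0.12961 + 0.11176j ; Δ = 0.02981 - 0.04723j
  [+4]  conj(Y_{7,4})(Ω₁) = 0.11529 - 0.04804j ; Y_{7,4}(Ω₂) = -0.15497 + 0.21614j ; Δ = -0.00748 + 0.03236j
  [+5]  conj(Y_{7,5})(Ω₁) = -0.02905 + 0.01563j ; Y_{7,5}(Ω₂) = 0.16671 - 0.41161j ; Δ = 0.00159 + 0.01456j
  [+6]  conj(Y_{7,6})(Ω₁) = 0.00499 - 0.00336j ; Y_{7,6}(Ω₂) = -0.04605 + 0.30963j ; Δ = 0.00081 + 0.00170j
  [+7]  conj(Y_{7,7})(Ω₁) = -0.00052 + 0.00043j ; Y_{7,7}(Ω₂) = -0.01041 - 0.11593j ; Δ = 0.00006 + 0.00006j
Σ over m = 0.43056 + 0.00000j; ×(4π/15) → 0.36071 + 0.00000j. Real part: 0.360707

0.360707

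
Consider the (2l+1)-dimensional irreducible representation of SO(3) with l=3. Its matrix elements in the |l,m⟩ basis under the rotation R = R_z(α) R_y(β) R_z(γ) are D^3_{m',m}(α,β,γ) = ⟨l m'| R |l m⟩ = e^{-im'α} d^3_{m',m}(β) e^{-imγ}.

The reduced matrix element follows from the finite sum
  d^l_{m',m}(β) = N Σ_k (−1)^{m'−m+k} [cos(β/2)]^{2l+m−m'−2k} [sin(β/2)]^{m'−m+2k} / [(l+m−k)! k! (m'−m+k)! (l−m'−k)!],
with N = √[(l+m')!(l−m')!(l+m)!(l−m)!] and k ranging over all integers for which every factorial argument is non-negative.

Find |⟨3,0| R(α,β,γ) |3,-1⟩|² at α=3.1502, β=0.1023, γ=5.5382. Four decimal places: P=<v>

D^3_{0,-1}(3.1502,0.1023,5.5382) = e^{-i·0·3.1502}·d^3_{0,-1}(0.1023)·e^{-i·-1·5.5382}. Compute d first:
With c≡cos(β/2)=0.998692 and s≡sin(β/2)=0.051128, N=[6·6·2·24]^{1/2}=41.569219
Admissible k: 0..2 (factorial args all ≥0)
  k=0: (−1)^1·41.5692/(12)·0.9987^5·0.0511^1 = -0.175956
  k=1: (−1)^2·41.5692/(4)·0.9987^3·0.0511^3 = +0.001383
  k=2: (−1)^3·41.5692/(12)·0.9987^1·0.0511^5 = -0.000001
d^3_{0,-1}(0.1023) = -0.175956 +0.001383 -0.000001 = -0.174574
|D^3_{0,-1}|² = |d^3_{0,-1}(β)|² = (-0.174574)² = 0.030476 (the z-rotation phases have unit modulus)

P=0.0305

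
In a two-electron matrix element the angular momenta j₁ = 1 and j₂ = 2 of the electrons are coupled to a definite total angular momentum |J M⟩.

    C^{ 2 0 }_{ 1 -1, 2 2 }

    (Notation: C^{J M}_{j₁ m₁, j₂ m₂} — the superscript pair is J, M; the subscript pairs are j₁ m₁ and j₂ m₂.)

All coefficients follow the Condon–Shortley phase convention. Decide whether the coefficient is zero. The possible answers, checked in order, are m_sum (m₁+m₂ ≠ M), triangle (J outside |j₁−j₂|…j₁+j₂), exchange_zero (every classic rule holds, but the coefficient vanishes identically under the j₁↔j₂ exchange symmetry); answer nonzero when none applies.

m-sum: m₁+m₂ = -1+2 = 1, M = 0  ✗ ⇒ coefficient is 0

m_sum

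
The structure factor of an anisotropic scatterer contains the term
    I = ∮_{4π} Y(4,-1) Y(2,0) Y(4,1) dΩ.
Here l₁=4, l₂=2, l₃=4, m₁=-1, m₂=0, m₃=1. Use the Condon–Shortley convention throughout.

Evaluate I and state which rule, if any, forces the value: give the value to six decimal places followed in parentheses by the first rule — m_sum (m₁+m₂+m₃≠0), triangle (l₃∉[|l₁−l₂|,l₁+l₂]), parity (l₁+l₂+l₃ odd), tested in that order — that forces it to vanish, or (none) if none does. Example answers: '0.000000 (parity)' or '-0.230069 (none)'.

-0.139264 (none)

Rules hold: Σm=0, L=10 even, 2≤4≤6.
N = 9·5·9 = 405
Δ = 2!·6!·2!/11! = 1/13860
Racah Σ t=0..2: t=0:+1/192 t=1:−1/36 t=2:+1/192 = -5/288
⇒ 3j(4 2 4; 0 0 0)² = 20/693, sgn -1
Racah Σ t=0..2: t=0:+1/480 t=1:−1/48 t=2:+1/144 = -17/1440
⇒ 3j(4 2 4; -1 0 1)² = 289/13860, sgn +1
4πI² = N·(3j₀)²·(3jₘ)² = 1445/5929
I = -1·√(0.243717/4π) = -0.13926381
No selection rule forces the value: the integral is nonzero (none).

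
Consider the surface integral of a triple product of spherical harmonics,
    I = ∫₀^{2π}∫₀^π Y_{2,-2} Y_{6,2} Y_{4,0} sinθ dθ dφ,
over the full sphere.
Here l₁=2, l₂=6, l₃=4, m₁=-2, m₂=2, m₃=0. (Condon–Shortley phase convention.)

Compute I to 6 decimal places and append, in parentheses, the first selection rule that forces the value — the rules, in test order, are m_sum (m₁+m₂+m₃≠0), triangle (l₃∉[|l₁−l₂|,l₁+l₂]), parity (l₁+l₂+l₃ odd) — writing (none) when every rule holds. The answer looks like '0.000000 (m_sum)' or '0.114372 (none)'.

Rules hold: Σm=0, L=12 even, 4≤4≤8.
N = 5·13·9 = 585
Δ = 4!·0!·8!/13! = 1/6435
Racah Σ t=2..2: t=2:+1/2304 = 1/2304
⇒ 3j(2 6 4; 0 0 0)² = 5/143, sgn +1
Racah Σ t=4..4: t=4:+1/13824 = 1/13824
⇒ 3j(2 6 4; -2 2 0)² = 14/1287, sgn +1
4πI² = N·(3j₀)²·(3jₘ)² = 350/1573
I = +1·√(0.222505/4π) = 0.13306527
No selection rule forces the value: the integral is nonzero (none).

0.133065 (none)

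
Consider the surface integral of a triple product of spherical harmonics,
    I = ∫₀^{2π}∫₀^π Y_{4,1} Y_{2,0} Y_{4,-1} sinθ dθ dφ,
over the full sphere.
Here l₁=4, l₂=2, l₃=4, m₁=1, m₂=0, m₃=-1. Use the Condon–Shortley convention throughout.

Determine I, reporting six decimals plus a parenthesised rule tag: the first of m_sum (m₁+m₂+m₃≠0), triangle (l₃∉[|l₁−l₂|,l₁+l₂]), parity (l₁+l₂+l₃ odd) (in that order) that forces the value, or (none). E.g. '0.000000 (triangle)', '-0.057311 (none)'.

-0.139264 (none)

m-sum 0 ✓  L=10 even ✓  2≤4≤6 ✓
Π(2lᵢ+1) = 9×5×9 = 405
triangle coeff Δ(4,2,4) = 1/13860
Σ_t [0,2]: t=0:+1/192 t=1:−1/36 t=2:+1/192 = -5/288
(3j)²=20/693 [(4 2 4; 0 0 0)], sign=-1
Σ_t [0,2]: t=0:+1/144 t=1:−1/48 t=2:+1/480 = -17/1440
(3j)²=289/13860 [(4 2 4; 1 0 -1)], sign=+1
⇒ 4πI² = 1445/5929
I = (-1)√(1445/5929/(4π)) = -0.13926381
No selection rule forces the value: the integral is nonzero (none).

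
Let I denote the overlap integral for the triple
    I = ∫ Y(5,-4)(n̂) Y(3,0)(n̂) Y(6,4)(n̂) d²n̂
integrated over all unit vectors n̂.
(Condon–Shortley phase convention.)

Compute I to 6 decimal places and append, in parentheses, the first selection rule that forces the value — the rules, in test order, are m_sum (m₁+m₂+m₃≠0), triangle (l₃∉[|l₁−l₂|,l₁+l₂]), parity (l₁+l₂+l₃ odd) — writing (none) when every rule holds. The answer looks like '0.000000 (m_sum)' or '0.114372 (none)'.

-0.139560 (none)

Rules hold: Σm=0, L=14 even, 2≤6≤8.
N = 11·7·13 = 1001
Δ = 2!·8!·4!/15! = 1/675675
Racah Σ t=0..2: t=0:+1/8640 t=1:−1/2304 t=2:+1/8640 = -7/34560
⇒ 3j(5 3 6; 0 0 0)² = 7/429, sgn -1
Racah Σ t=1..2: t=1:−1/161280 t=2:+1/60480 = 1/96768
⇒ 3j(5 3 6; -4 0 4)² = 15/1001, sgn +1
4πI² = N·(3j₀)²·(3jₘ)² = 35/143
I = -1·√(0.244755/4π) = -0.13956004
No selection rule forces the value: the integral is nonzero (none).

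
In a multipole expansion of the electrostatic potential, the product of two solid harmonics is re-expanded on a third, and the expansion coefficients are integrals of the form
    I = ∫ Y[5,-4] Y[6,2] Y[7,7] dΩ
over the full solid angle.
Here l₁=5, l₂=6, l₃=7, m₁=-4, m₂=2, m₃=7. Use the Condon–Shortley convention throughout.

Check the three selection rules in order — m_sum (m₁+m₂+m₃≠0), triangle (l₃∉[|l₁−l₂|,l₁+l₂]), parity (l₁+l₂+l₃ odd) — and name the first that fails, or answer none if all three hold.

m_sum

m₁+m₂+m₃ = -4 + 2 + 7 = 5  ✗
triangle: |5−6|=1 ≤ l₃=7 ≤ 5+6=11
parity: l₁+l₂+l₃ = 18 is even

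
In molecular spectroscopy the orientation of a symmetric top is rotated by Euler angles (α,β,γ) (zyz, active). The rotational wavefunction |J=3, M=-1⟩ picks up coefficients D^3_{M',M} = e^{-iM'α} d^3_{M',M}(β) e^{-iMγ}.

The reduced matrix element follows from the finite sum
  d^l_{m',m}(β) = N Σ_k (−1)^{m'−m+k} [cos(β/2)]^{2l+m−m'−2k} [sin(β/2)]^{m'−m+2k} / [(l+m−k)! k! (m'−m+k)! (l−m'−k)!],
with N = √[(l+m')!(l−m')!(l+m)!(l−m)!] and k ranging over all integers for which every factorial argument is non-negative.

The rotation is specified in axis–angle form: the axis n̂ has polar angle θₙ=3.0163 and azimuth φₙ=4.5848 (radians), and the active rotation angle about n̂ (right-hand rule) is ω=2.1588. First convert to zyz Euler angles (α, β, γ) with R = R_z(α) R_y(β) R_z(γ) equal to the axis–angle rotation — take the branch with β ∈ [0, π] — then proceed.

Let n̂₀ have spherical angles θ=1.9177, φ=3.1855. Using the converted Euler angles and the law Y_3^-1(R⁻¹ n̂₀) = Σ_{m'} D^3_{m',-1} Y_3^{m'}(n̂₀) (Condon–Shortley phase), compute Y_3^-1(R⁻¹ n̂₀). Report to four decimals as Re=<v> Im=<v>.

Re=-0.1066 Im=-0.1704

Axis–angle → zyz. n̂ = (sinθₙcosφₙ, sinθₙsinφₙ, cosθₙ) = (-0.015901, -0.123949, -0.992161), ω = 2.1588.
R = I cosω + sinω [n̂]ₓ + (1−cosω) n̂n̂ᵀ gives
  R = [-0.554308, +0.828592, -0.078605; -0.822463, -0.530816, +0.204424; +0.127659, +0.177963, +0.975721]
β = atan2(√(R₁₃²+R₂₃²), R₃₃) = 0.220805; α = atan2(R₂₃, R₁₃) mod 2π = 1.937885; γ = atan2(R₃₂, −R₃₁) mod 2π = 2.193063
Need the full column D^3_{m',-1} for m'=−3..3 at α=1.9379, β=0.2208, γ=2.1931.
cos(β/2)=0.993912, sin(β/2)=0.110179
d^3_{-3,-1}: single k=2 term ⇒ +0.045881;  D = -0.006980+0.045347i
d^3_{-2,-1}: k∈[1..2] ⇒ +0.337938 -0.008305 = +0.329632;  D = +0.322088-0.070118i
d^3_{-1,-1}: k∈[0..2] ⇒ +0.964022 -0.094771 +0.000873 = +0.870125;  D = -0.477898-0.727139i
d^3_{0,-1}: k∈[0..2] ⇒ -0.370192 +0.013647 -0.000056 = -0.356601;  D = +0.207855-0.289759i
d^3_{1,-1}: k∈[0..2] ⇒ +0.071078 -0.001165 +0.000002 = +0.069915;  D = +0.067652+0.017648i
d^3_{2,-1}: k∈[0..1] ⇒ -0.008305 +0.000051 = -0.008254;  D = +0.000922+0.008203i
d^3_{3,-1}: single k=0 term ⇒ +0.000564;  D = -0.000500+0.000260i
Y_3^{m'}(θ=1.9177,φ=3.1855) and Σ D·Y over m':
  (-0.0070+0.0453i)·(-0.3440+0.0456i)  (+0.3221-0.0701i)·(-0.3061+0.0270i)  (-0.4779-0.7271i)·(+0.1281-0.0056i)  (+0.2079-0.2898i)·(+0.3073+0.0000i)  (+0.0677+0.0176i)·(-0.1281-0.0056i)  (+0.0009+0.0082i)·(-0.3061-0.0270i)  (-0.0005+0.0003i)·(+0.3440+0.0456i)
Y_3^-1(R⁻¹ n̂) = -0.106649-0.170417i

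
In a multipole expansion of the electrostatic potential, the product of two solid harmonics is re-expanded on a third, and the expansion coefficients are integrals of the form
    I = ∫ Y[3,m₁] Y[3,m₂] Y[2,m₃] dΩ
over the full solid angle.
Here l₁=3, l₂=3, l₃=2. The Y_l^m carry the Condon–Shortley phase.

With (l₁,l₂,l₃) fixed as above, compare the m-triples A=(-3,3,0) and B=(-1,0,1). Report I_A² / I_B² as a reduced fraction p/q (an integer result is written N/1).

l's match ⇒ only the (l;m) 3-j factors differ between A and B.
A: triangle coeff Δ(3,3,2) = 1/3780; Σ_t [4,4]: t=4:+1/96 = 1/96; (3j)²=5/84 [(3 3 2; -3 3 0)], sign=+1
B: triangle coeff Δ(3,3,2) = 1/3780; Σ_t [2,3]: t=2:+1/8 t=3:−1/12 = 1/24; (3j)²=1/210 [(3 3 2; -1 0 1)], sign=-1
I_A²/I_B² = (5/84)/(1/210) = 25/2

25/2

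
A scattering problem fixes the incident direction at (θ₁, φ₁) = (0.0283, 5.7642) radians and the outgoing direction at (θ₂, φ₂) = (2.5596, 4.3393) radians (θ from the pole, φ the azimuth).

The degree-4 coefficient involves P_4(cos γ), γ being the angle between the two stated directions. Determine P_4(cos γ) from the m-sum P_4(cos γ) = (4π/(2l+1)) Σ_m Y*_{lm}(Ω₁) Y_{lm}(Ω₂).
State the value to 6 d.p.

Summing Y*_{l m}(θ₁,φ₁)·Y_{l m}(θ₂,φ₂) over m ∈ [−4, 4]; prefactor 4π/(2·4+1) = 1.396263:
  m=-4: Y*=(-0.000000, -0.000000)  Y=(0.003166, 0.040279)  product (0.000000, -0.000000)
  m=-3: Y*=(0.000000, -0.000028)  Y=(-0.156264, 0.075779)  product (0.000002, 0.000004)
  m=-2: Y*=(0.000816, -0.001383)  Y=(-0.288341, -0.266567)  product (-0.000604, 0.000181)
  m=-1: Y*=(0.046412, -0.026511)  Y=(0.149250, -0.381302)  product (-0.003182, -0.021654)
  m=+0: Y*=(0.842899, -0.000000)  Y=(-0.094239, 0.000000)  product (-0.079434, 0.000000)
  m=+1: Y*=(-0.046412, -0.026511)  Y=(-0.149250, -0.381302)  product (-0.003182, 0.021654)
  m=+2: Y*=(0.000816, 0.001383)  Y=(-0.288341, 0.266567)  product (-0.000604, -0.000181)
  m=+3: Y*=(-0.000000, -0.000028)  Y=(0.156264, 0.075779)  product (0.000002, -0.000004)
  m=+4: Y*=(-0.000000, 0.000000)  Y=(0.003166, -0.040279)  product (0.000000, 0.000000)
Total Σ_m = (-0.087001, 0.000000). Multiply by 1.396263: (-0.121477, 0.000000). P_4(cos γ) = -0.121477

-0.121477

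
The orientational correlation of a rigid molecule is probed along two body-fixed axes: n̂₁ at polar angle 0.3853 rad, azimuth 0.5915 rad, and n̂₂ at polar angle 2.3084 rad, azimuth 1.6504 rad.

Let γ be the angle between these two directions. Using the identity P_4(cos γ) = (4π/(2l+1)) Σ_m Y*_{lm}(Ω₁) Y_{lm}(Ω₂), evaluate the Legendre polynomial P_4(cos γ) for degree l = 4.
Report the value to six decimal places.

-0.268236

Summing Y*_{l m}(θ₁,φ₁)·Y_{l m}(θ₂,φ₂) over m ∈ [−4, 4]; prefactor 4π/(2·4+1) = 1.396263:
  term(m=-4) = -0.00054 + 0.00104j   from Y*(Ω₁)=-0.00630 + 0.00618j, Y(Ω₂)=0.12609 - 0.04156j
  term(m=-3) = 0.02100 - 0.00074j   from Y*(Ω₁)=-0.01246 + 0.06030j, Y(Ω₂)=-0.08071 - 0.33154j
  term(m=-2) = -0.04888 - 0.08026j   from Y*(Ω₁)=0.08954 + 0.21921j, Y(Ω₂)=-0.39184 + 0.06292j
  term(m=-1) = -0.00950 + 0.01690j   from Y*(Ω₁)=0.41186 + 0.27666j, Y(Ω₂)=0.00311 + 0.03895j
  term(m=+0) = -0.11628 + 0.00000j   from Y*(Ω₁)=0.32246 + 0.00000j, Y(Ω₂)=-0.36061 + 0.00000j
  term(m=+1) = -0.00950 - 0.01690j   from Y*(Ω₁)=-0.41186 + 0.27666j, Y(Ω₂)=-0.00311 + 0.03895j
  term(m=+2) = -0.04888 + 0.08026j   from Y*(Ω₁)=0.08954 - 0.21921j, Y(Ω₂)=-0.39184 - 0.06292j
  term(m=+3) = 0.02100 + 0.00074j   from Y*(Ω₁)=0.01246 + 0.06030j, Y(Ω₂)=0.08071 - 0.33154j
  term(m=+4) = -0.00054 - 0.00104j   from Y*(Ω₁)=-0.00630 - 0.00618j, Y(Ω₂)=0.12609 + 0.04156j
Accumulated sum -0.19211 + 0.00000j; after 4π/(2l+1) scaling, -0.26824 + 0.00000j ⇒ P_4 = -0.268236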